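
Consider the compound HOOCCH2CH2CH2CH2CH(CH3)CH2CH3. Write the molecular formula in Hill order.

Atom tally by fragment:
  HOOCCH2 → C:2 H:3 O:2
  CH2 → C:1 H:2
  CH2 → C:1 H:2
  CH2 → C:1 H:2
  CH(CH3) → C:2 H:4
  CH2 → C:1 H:2
  CH3 → C:1 H:3
Element totals:
  C: 9
  H: 18
  O: 2

C9H18O2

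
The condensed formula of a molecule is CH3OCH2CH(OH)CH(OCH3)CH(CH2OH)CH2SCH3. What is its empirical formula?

Atom tally by fragment:
  CH3OCH2 → C:2 H:5 O:1
  CH(OH) → C:1 H:2 O:1
  CH(OCH3) → C:2 H:4 O:1
  CH(CH2OH) → C:2 H:4 O:1
  CH2SCH3 → C:2 H:5 S:1
Element totals:
  C: 9
  H: 20
  O: 4
  S: 1
Molecular formula: C9H20O4S.
gcd of subscripts (9, 20, 4, 1) = 1, so the empirical formula equals the molecular formula.

C9H20O4S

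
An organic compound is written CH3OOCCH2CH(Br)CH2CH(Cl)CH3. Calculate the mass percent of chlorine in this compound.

Element totals:
  C: 7
  H: 12
  Br: 1
  Cl: 1
  O: 2
Molecular formula: C7H12BrClO2.
Molar mass = 243.525 g/mol.
Mass from Cl: 1 × 35.45 = 35.450 g/mol.
%Cl = 35.450 / 243.525 × 100 = 14.56%.

14.56%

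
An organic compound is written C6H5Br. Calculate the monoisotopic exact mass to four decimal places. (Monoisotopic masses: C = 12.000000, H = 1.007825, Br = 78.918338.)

155.9575

Atom tally by fragment:
  benzene ring core → C:6 H:6
  (− 1 ring H displaced by substituents)
  + Br → Br:1
Element totals:
  C: 6
  H: 5
  Br: 1
Molecular formula: C6H5Br.
  M = 6(12.0) + 5(1.007825) + 78.918338
    = 72.000000 + 5.039125 + 78.918338 = 155.957463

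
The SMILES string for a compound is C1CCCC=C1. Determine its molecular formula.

C6H10

Atom tally by fragment:
  cyclohexene ring core → C:6 H:10
Element totals:
  C: 6
  H: 10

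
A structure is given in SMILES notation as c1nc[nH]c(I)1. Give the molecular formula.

Atom tally by fragment:
  imidazole ring core → C:3 H:4 N:2
  (− 1 ring H displaced by substituents)
  + I → I:1
Element totals:
  C: 3
  H: 3
  I: 1
  N: 2

C3H3IN2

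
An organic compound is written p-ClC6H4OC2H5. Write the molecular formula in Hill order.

C8H9ClO

Atom tally by fragment:
  benzene ring core → C:6 H:6
  (− 2 ring H displaced by substituents)
  + Cl → Cl:1
  + OC2H5 → C:2 H:5 O:1
Element totals:
  C: 8
  H: 9
  Cl: 1
  O: 1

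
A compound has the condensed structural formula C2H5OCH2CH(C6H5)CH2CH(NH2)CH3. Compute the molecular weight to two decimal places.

207.32 g/mol

Atom tally by fragment:
  C2H5OCH2 → C:3 H:7 O:1
  CH(C6H5) → C:7 H:6
  CH2 → C:1 H:2
  CH(NH2) → C:1 H:3 N:1
  CH3 → C:1 H:3
Element totals:
  C: 13
  H: 21
  N: 1
  O: 1
Molecular formula: C13H21NO.
  M = 13(12.011) + 21(1.008) + 14.007 + 15.999
    = 156.143 + 21.168 + 14.007 + 15.999 = 207.317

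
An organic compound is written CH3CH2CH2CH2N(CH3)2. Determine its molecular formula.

C6H15N

Atom tally by fragment:
  CH3 → C:1 H:3
  CH2 → C:1 H:2
  CH2 → C:1 H:2
  CH2N(CH3)2 → C:3 H:8 N:1
Element totals:
  C: 6
  H: 15
  N: 1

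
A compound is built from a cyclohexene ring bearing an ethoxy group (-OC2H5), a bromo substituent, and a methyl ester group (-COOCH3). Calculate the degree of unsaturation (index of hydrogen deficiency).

Atom tally by fragment:
  cyclohexene ring core → C:6 H:10
  (− 3 ring H displaced by substituents)
  + OC2H5 → C:2 H:5 O:1
  + Br → Br:1
  + COOCH3 → C:2 H:3 O:2
Element totals:
  C: 10
  H: 15
  Br: 1
  O: 3
Molecular formula: C10H15BrO3.
DoU = (2C + 2 + N − H − X) / 2 = (2·10 + 2 + 0 − 15 − 1) / 2 = 3.

3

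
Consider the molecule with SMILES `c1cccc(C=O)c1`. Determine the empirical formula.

Atom tally by fragment:
  benzene ring core → C:6 H:6
  (− 1 ring H displaced by substituents)
  + CHO → C:1 H:1 O:1
Element totals:
  C: 7
  H: 6
  O: 1
Molecular formula: C7H6O.
gcd of subscripts (7, 6, 1) = 1, so the empirical formula equals the molecular formula.

C7H6O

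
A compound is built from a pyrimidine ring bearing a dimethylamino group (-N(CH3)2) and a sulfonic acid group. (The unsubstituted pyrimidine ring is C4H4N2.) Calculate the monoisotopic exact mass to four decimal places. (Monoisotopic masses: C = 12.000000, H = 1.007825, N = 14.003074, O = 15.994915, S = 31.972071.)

203.0365

Atom tally by fragment:
  pyrimidine ring core → C:4 H:4 N:2
  (− 2 ring H displaced by substituents)
  + N(CH3)2 → N:1 C:2 H:6
  + SO3H → S:1 O:3 H:1
Element totals:
  C: 6
  H: 9
  N: 3
  O: 3
  S: 1
Molecular formula: C6H9N3O3S.
  M = 6(12.0) + 9(1.007825) + 3(14.003074) + 3(15.994915) + 31.972071
    = 72.000000 + 9.070425 + 42.009222 + 47.984745 + 31.972071 = 203.036463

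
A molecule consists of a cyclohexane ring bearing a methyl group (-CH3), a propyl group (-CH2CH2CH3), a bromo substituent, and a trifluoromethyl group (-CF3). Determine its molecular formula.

Atom tally by fragment:
  cyclohexane ring core → C:6 H:12
  (− 4 ring H displaced by substituents)
  + CH3 → C:1 H:3
  + CH2CH2CH3 → C:3 H:7
  + Br → Br:1
  + CF3 → C:1 F:3
Element totals:
  C: 11
  H: 18
  Br: 1
  F: 3

C11H18BrF3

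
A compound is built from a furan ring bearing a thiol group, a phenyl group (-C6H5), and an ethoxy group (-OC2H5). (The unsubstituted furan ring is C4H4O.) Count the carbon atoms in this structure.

12

Atom tally by fragment:
  furan ring core → C:4 H:4 O:1
  (− 3 ring H displaced by substituents)
  + SH → S:1 H:1
  + C6H5 → C:6 H:5
  + OC2H5 → C:2 H:5 O:1
Element totals:
  C: 12
  H: 12
  O: 2
  S: 1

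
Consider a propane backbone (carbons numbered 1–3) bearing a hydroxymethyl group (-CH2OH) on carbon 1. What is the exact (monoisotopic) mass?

74.0732

Atom tally by fragment:
  HOCH2CH2 → C:2 H:5 O:1
  CH2 → C:1 H:2
  CH3 → C:1 H:3
Element totals:
  C: 4
  H: 10
  O: 1
Molecular formula: C4H10O.
  M = 4(12.0) + 10(1.007825) + 15.994915
    = 48.000000 + 10.078250 + 15.994915 = 74.073165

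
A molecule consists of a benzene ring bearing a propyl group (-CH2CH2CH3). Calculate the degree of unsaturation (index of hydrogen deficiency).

4

Atom tally by fragment:
  benzene ring core → C:6 H:6
  (− 1 ring H displaced by substituents)
  + CH2CH2CH3 → C:3 H:7
Element totals:
  C: 9
  H: 12
Molecular formula: C9H12.
DoU = (2C + 2 + N − H − X) / 2 = (2·9 + 2 + 0 − 12 − 0) / 2 = 4.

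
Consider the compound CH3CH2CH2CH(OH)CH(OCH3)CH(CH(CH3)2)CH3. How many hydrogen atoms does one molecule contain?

24

Atom tally by fragment:
  CH3 → C:1 H:3
  CH2 → C:1 H:2
  CH2 → C:1 H:2
  CH(OH) → C:1 H:2 O:1
  CH(OCH3) → C:2 H:4 O:1
  CH(CH(CH3)2) → C:4 H:8
  CH3 → C:1 H:3
Element totals:
  C: 11
  H: 24
  O: 2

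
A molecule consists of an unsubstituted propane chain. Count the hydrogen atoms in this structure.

Atom tally by fragment:
  CH3 → C:1 H:3
  CH2 → C:1 H:2
  CH3 → C:1 H:3
Element totals:
  C: 3
  H: 8

8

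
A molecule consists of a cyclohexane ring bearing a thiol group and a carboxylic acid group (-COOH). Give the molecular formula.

Atom tally by fragment:
  cyclohexane ring core → C:6 H:12
  (− 2 ring H displaced by substituents)
  + SH → S:1 H:1
  + COOH → C:1 H:1 O:2
Element totals:
  C: 7
  H: 12
  O: 2
  S: 1

C7H12O2S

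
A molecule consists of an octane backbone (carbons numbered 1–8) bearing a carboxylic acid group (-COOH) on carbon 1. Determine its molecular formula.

C9H18O2

Atom tally by fragment:
  HOOCCH2 → C:2 H:3 O:2
  CH2 → C:1 H:2
  CH2 → C:1 H:2
  CH2 → C:1 H:2
  CH2 → C:1 H:2
  CH2 → C:1 H:2
  CH2 → C:1 H:2
  CH3 → C:1 H:3
Element totals:
  C: 9
  H: 18
  O: 2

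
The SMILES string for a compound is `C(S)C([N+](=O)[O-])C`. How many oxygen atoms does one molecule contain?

2

Atom tally by fragment:
  HSCH2 → C:1 H:3 S:1
  CH(NO2) → C:1 H:1 N:1 O:2
  CH3 → C:1 H:3
Element totals:
  C: 3
  H: 7
  N: 1
  O: 2
  S: 1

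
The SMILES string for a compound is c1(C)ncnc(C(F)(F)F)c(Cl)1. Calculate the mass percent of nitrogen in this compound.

14.25%

Atom tally by fragment:
  pyrimidine ring core → C:4 H:4 N:2
  (− 3 ring H displaced by substituents)
  + CH3 → C:1 H:3
  + CF3 → C:1 F:3
  + Cl → Cl:1
Element totals:
  C: 6
  H: 4
  Cl: 1
  F: 3
  N: 2
Molecular formula: C6H4ClF3N2.
Molar mass = 196.556 g/mol.
Mass from N: 2 × 14.007 = 28.014 g/mol.
%N = 28.014 / 196.556 × 100 = 14.25%.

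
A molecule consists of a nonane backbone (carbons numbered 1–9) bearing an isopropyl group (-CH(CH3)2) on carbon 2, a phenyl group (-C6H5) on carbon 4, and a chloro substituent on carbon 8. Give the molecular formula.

Atom tally by fragment:
  CH3 → C:1 H:3
  CH(CH(CH3)2) → C:4 H:8
  CH2 → C:1 H:2
  CH(C6H5) → C:7 H:6
  CH2 → C:1 H:2
  CH2 → C:1 H:2
  CH2 → C:1 H:2
  CH(Cl) → C:1 H:1 Cl:1
  CH3 → C:1 H:3
Element totals:
  C: 18
  H: 29
  Cl: 1

C18H29Cl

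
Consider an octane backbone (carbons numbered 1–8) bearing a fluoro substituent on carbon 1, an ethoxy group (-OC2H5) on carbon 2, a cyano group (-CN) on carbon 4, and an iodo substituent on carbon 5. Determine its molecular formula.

C11H19FINO

Atom tally by fragment:
  FCH2 → C:1 H:2 F:1
  CH(OC2H5) → C:3 H:6 O:1
  CH2 → C:1 H:2
  CH(CN) → C:2 H:1 N:1
  CH(I) → C:1 H:1 I:1
  CH2 → C:1 H:2
  CH2 → C:1 H:2
  CH3 → C:1 H:3
Element totals:
  C: 11
  H: 19
  F: 1
  I: 1
  N: 1
  O: 1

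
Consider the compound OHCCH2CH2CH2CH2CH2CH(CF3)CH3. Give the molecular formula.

Atom tally by fragment:
  OHCCH2 → C:2 H:3 O:1
  CH2 → C:1 H:2
  CH2 → C:1 H:2
  CH2 → C:1 H:2
  CH2 → C:1 H:2
  CH(CF3) → C:2 H:1 F:3
  CH3 → C:1 H:3
Element totals:
  C: 9
  H: 15
  F: 3
  O: 1

C9H15F3O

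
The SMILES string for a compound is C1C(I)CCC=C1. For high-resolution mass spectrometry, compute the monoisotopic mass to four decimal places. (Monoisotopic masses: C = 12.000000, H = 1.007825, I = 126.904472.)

Atom tally by fragment:
  cyclohexene ring core → C:6 H:10
  (− 1 ring H displaced by substituents)
  + I → I:1
Element totals:
  C: 6
  H: 9
  I: 1
Molecular formula: C6H9I.
  M = 6(12.0) + 9(1.007825) + 126.904472
    = 72.000000 + 9.070425 + 126.904472 = 207.974897

207.9749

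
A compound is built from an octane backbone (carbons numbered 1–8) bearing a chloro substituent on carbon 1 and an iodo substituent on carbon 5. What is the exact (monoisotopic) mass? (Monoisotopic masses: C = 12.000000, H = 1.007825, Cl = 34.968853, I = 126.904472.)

273.9985

Atom tally by fragment:
  ClCH2 → C:1 H:2 Cl:1
  CH2 → C:1 H:2
  CH2 → C:1 H:2
  CH2 → C:1 H:2
  CH(I) → C:1 H:1 I:1
  CH2 → C:1 H:2
  CH2 → C:1 H:2
  CH3 → C:1 H:3
Element totals:
  C: 8
  H: 16
  Cl: 1
  I: 1
Molecular formula: C8H16ClI.
  M = 8(12.0) + 16(1.007825) + 34.968853 + 126.904472
    = 96.000000 + 16.125200 + 34.968853 + 126.904472 = 273.998525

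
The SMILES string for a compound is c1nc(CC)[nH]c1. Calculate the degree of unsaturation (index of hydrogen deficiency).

3

Atom tally by fragment:
  imidazole ring core → C:3 H:4 N:2
  (− 1 ring H displaced by substituents)
  + C2H5 → C:2 H:5
Element totals:
  C: 5
  H: 8
  N: 2
Molecular formula: C5H8N2.
DoU = (2C + 2 + N − H − X) / 2 = (2·5 + 2 + 2 − 8 − 0) / 2 = 3.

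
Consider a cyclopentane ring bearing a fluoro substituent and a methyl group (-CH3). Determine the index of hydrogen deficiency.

Atom tally by fragment:
  cyclopentane ring core → C:5 H:10
  (− 2 ring H displaced by substituents)
  + F → F:1
  + CH3 → C:1 H:3
Element totals:
  C: 6
  H: 11
  F: 1
Molecular formula: C6H11F.
DoU = (2C + 2 + N − H − X) / 2 = (2·6 + 2 + 0 − 11 − 1) / 2 = 1.

1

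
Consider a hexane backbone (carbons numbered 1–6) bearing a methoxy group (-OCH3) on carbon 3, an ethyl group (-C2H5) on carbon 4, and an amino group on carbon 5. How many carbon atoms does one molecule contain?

9

Atom tally by fragment:
  CH3 → C:1 H:3
  CH2 → C:1 H:2
  CH(OCH3) → C:2 H:4 O:1
  CH(C2H5) → C:3 H:6
  CH(NH2) → C:1 H:3 N:1
  CH3 → C:1 H:3
Element totals:
  C: 9
  H: 21
  N: 1
  O: 1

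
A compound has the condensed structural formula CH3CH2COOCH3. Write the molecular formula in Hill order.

C4H8O2

Atom tally by fragment:
  CH3 → C:1 H:3
  CH2COOCH3 → C:3 H:5 O:2
Element totals:
  C: 4
  H: 8
  O: 2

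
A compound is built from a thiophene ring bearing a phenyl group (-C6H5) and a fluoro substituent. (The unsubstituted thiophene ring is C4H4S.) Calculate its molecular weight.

178.22 g/mol

Atom tally by fragment:
  thiophene ring core → C:4 H:4 S:1
  (− 2 ring H displaced by substituents)
  + C6H5 → C:6 H:5
  + F → F:1
Element totals:
  C: 10
  H: 7
  F: 1
  S: 1
Molecular formula: C10H7FS.
  M = 10(12.011) + 7(1.008) + 18.998 + 32.06
    = 120.110 + 7.056 + 18.998 + 32.060 = 178.224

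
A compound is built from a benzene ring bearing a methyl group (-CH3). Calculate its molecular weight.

92.14 g/mol

Atom tally by fragment:
  benzene ring core → C:6 H:6
  (− 1 ring H displaced by substituents)
  + CH3 → C:1 H:3
Element totals:
  C: 7
  H: 8
Molecular formula: C7H8.
  M = 7(12.011) + 8(1.008)
    = 84.077 + 8.064 = 92.141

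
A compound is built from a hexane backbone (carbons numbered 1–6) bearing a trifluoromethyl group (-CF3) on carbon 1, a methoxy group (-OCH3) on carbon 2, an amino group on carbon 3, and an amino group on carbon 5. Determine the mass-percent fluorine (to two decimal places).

Atom tally by fragment:
  F3CCH2 → C:2 H:2 F:3
  CH(OCH3) → C:2 H:4 O:1
  CH(NH2) → C:1 H:3 N:1
  CH2 → C:1 H:2
  CH(NH2) → C:1 H:3 N:1
  CH3 → C:1 H:3
Element totals:
  C: 8
  H: 17
  F: 3
  N: 2
  O: 1
Molecular formula: C8H17F3N2O.
Molar mass = 214.231 g/mol.
Mass from F: 3 × 18.998 = 56.994 g/mol.
%F = 56.994 / 214.231 × 100 = 26.60%.

26.60%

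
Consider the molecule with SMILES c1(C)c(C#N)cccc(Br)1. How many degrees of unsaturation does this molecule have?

Atom tally by fragment:
  benzene ring core → C:6 H:6
  (− 3 ring H displaced by substituents)
  + CH3 → C:1 H:3
  + CN → C:1 N:1
  + Br → Br:1
Element totals:
  C: 8
  H: 6
  Br: 1
  N: 1
Molecular formula: C8H6BrN.
DoU = (2C + 2 + N − H − X) / 2 = (2·8 + 2 + 1 − 6 − 1) / 2 = 6.

6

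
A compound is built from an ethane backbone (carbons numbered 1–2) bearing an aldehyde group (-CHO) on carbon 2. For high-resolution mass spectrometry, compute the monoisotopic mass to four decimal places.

Atom tally by fragment:
  CH3 → C:1 H:3
  CH2CHO → C:2 H:3 O:1
Element totals:
  C: 3
  H: 6
  O: 1
Molecular formula: C3H6O.
  M = 3(12.0) + 6(1.007825) + 15.994915
    = 36.000000 + 6.046950 + 15.994915 = 58.041865

58.0419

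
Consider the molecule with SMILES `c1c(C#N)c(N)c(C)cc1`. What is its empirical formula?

Atom tally by fragment:
  benzene ring core → C:6 H:6
  (− 3 ring H displaced by substituents)
  + CN → C:1 N:1
  + NH2 → N:1 H:2
  + CH3 → C:1 H:3
Element totals:
  C: 8
  H: 8
  N: 2
Molecular formula: C8H8N2.
gcd of subscripts = 2; dividing each by 2:
  C: 8/2 = 4
  H: 8/2 = 4
  N: 2/2 = 1

C4H4N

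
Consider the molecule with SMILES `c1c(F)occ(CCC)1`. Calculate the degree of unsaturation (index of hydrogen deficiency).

3

Atom tally by fragment:
  furan ring core → C:4 H:4 O:1
  (− 2 ring H displaced by substituents)
  + F → F:1
  + CH2CH2CH3 → C:3 H:7
Element totals:
  C: 7
  H: 9
  F: 1
  O: 1
Molecular formula: C7H9FO.
DoU = (2C + 2 + N − H − X) / 2 = (2·7 + 2 + 0 − 9 − 1) / 2 = 3.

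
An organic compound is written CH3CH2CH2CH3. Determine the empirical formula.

Atom tally by fragment:
  CH3 → C:1 H:3
  CH2 → C:1 H:2
  CH2 → C:1 H:2
  CH3 → C:1 H:3
Element totals:
  C: 4
  H: 10
Molecular formula: C4H10.
gcd of subscripts = 2; dividing each by 2:
  C: 4/2 = 2
  H: 10/2 = 5

C2H5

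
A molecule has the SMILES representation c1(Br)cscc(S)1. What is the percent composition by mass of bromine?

Atom tally by fragment:
  thiophene ring core → C:4 H:4 S:1
  (− 2 ring H displaced by substituents)
  + Br → Br:1
  + SH → S:1 H:1
Element totals:
  C: 4
  H: 3
  Br: 1
  S: 2
Molecular formula: C4H3BrS2.
Molar mass = 195.092 g/mol.
Mass from Br: 1 × 79.904 = 79.904 g/mol.
%Br = 79.904 / 195.092 × 100 = 40.96%.

40.96%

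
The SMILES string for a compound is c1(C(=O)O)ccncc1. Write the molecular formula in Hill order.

Atom tally by fragment:
  pyridine ring core → C:5 H:5 N:1
  (− 1 ring H displaced by substituents)
  + COOH → C:1 H:1 O:2
Element totals:
  C: 6
  H: 5
  N: 1
  O: 2

C6H5NO2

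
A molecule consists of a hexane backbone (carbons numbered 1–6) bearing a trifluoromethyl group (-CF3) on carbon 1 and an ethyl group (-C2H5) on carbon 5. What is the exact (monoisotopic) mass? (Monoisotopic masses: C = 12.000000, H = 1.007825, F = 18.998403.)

182.1282

Atom tally by fragment:
  F3CCH2 → C:2 H:2 F:3
  CH2 → C:1 H:2
  CH2 → C:1 H:2
  CH2 → C:1 H:2
  CH(C2H5) → C:3 H:6
  CH3 → C:1 H:3
Element totals:
  C: 9
  H: 17
  F: 3
Molecular formula: C9H17F3.
  M = 9(12.0) + 17(1.007825) + 3(18.998403)
    = 108.000000 + 17.133025 + 56.995209 = 182.128234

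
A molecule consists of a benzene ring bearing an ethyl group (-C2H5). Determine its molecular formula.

Atom tally by fragment:
  benzene ring core → C:6 H:6
  (− 1 ring H displaced by substituents)
  + C2H5 → C:2 H:5
Element totals:
  C: 8
  H: 10

C8H10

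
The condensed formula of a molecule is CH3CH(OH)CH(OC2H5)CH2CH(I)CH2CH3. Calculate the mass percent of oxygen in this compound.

Atom tally by fragment:
  CH3 → C:1 H:3
  CH(OH) → C:1 H:2 O:1
  CH(OC2H5) → C:3 H:6 O:1
  CH2 → C:1 H:2
  CH(I) → C:1 H:1 I:1
  CH2 → C:1 H:2
  CH3 → C:1 H:3
Element totals:
  C: 9
  H: 19
  I: 1
  O: 2
Molecular formula: C9H19IO2.
Molar mass = 286.153 g/mol.
Mass from O: 2 × 15.999 = 31.998 g/mol.
%O = 31.998 / 286.153 × 100 = 11.18%.

11.18%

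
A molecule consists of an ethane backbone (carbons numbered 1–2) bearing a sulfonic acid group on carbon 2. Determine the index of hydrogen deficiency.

0

Atom tally by fragment:
  CH3 → C:1 H:3
  CH2SO3H → C:1 H:3 S:1 O:3
Element totals:
  C: 2
  H: 6
  O: 3
  S: 1
Molecular formula: C2H6O3S.
DoU = (2C + 2 + N − H − X) / 2 = (2·2 + 2 + 0 − 6 − 0) / 2 = 0.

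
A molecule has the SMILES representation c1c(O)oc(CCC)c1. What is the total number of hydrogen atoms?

Atom tally by fragment:
  furan ring core → C:4 H:4 O:1
  (− 2 ring H displaced by substituents)
  + OH → O:1 H:1
  + CH2CH2CH3 → C:3 H:7
Element totals:
  C: 7
  H: 10
  O: 2

10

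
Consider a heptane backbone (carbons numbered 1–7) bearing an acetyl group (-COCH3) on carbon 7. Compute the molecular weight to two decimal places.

Atom tally by fragment:
  CH3 → C:1 H:3
  CH2 → C:1 H:2
  CH2 → C:1 H:2
  CH2 → C:1 H:2
  CH2 → C:1 H:2
  CH2 → C:1 H:2
  CH2COCH3 → C:3 H:5 O:1
Element totals:
  C: 9
  H: 18
  O: 1
Molecular formula: C9H18O.
  M = 9(12.011) + 18(1.008) + 15.999
    = 108.099 + 18.144 + 15.999 = 142.242

142.24 g/mol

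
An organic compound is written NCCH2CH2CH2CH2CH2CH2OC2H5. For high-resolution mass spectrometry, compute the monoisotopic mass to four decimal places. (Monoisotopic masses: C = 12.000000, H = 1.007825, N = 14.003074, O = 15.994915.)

Atom tally by fragment:
  NCCH2 → C:2 H:2 N:1
  CH2 → C:1 H:2
  CH2 → C:1 H:2
  CH2 → C:1 H:2
  CH2 → C:1 H:2
  CH2OC2H5 → C:3 H:7 O:1
Element totals:
  C: 9
  H: 17
  N: 1
  O: 1
Molecular formula: C9H17NO.
  M = 9(12.0) + 17(1.007825) + 14.003074 + 15.994915
    = 108.000000 + 17.133025 + 14.003074 + 15.994915 = 155.131014

155.1310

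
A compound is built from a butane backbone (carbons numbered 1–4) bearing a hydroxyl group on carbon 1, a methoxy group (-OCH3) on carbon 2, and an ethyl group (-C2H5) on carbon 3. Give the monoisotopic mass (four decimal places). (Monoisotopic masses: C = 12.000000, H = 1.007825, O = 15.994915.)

132.1150

Atom tally by fragment:
  HOCH2 → C:1 H:3 O:1
  CH(OCH3) → C:2 H:4 O:1
  CH(C2H5) → C:3 H:6
  CH3 → C:1 H:3
Element totals:
  C: 7
  H: 16
  O: 2
Molecular formula: C7H16O2.
  M = 7(12.0) + 16(1.007825) + 2(15.994915)
    = 84.000000 + 16.125200 + 31.989830 = 132.115030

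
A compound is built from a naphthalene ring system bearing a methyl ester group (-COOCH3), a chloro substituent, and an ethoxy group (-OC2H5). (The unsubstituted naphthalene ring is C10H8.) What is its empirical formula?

C14H13ClO3

Atom tally by fragment:
  naphthalene ring system core → C:10 H:8
  (− 3 ring H displaced by substituents)
  + COOCH3 → C:2 H:3 O:2
  + Cl → Cl:1
  + OC2H5 → C:2 H:5 O:1
Element totals:
  C: 14
  H: 13
  Cl: 1
  O: 3
Molecular formula: C14H13ClO3.
gcd of subscripts (14, 1, 13, 3) = 1, so the empirical formula equals the molecular formula.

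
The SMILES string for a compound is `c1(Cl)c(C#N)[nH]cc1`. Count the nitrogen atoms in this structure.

2

Atom tally by fragment:
  pyrrole ring core → C:4 H:5 N:1
  (− 2 ring H displaced by substituents)
  + Cl → Cl:1
  + CN → C:1 N:1
Element totals:
  C: 5
  H: 3
  Cl: 1
  N: 2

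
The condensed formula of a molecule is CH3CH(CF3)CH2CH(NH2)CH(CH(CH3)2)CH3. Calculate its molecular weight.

211.27 g/mol

Atom tally by fragment:
  CH3 → C:1 H:3
  CH(CF3) → C:2 H:1 F:3
  CH2 → C:1 H:2
  CH(NH2) → C:1 H:3 N:1
  CH(CH(CH3)2) → C:4 H:8
  CH3 → C:1 H:3
Element totals:
  C: 10
  H: 20
  F: 3
  N: 1
Molecular formula: C10H20F3N.
  M = 10(12.011) + 20(1.008) + 3(18.998) + 14.007
    = 120.110 + 20.160 + 56.994 + 14.007 = 211.271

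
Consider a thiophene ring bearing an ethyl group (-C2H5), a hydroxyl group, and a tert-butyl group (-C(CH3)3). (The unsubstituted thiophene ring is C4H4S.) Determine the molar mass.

184.30 g/mol

Atom tally by fragment:
  thiophene ring core → C:4 H:4 S:1
  (− 3 ring H displaced by substituents)
  + C2H5 → C:2 H:5
  + OH → O:1 H:1
  + C(CH3)3 → C:4 H:9
Element totals:
  C: 10
  H: 16
  O: 1
  S: 1
Molecular formula: C10H16OS.
  M = 10(12.011) + 16(1.008) + 15.999 + 32.06
    = 120.110 + 16.128 + 15.999 + 32.060 = 184.297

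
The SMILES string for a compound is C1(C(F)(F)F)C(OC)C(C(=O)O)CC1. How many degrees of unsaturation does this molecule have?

2

Atom tally by fragment:
  cyclopentane ring core → C:5 H:10
  (− 3 ring H displaced by substituents)
  + CF3 → C:1 F:3
  + OCH3 → C:1 H:3 O:1
  + COOH → C:1 H:1 O:2
Element totals:
  C: 8
  H: 11
  F: 3
  O: 3
Molecular formula: C8H11F3O3.
DoU = (2C + 2 + N − H − X) / 2 = (2·8 + 2 + 0 − 11 − 3) / 2 = 2.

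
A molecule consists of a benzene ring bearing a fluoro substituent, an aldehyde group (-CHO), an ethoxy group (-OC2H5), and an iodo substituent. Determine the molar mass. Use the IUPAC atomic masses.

294.06 g/mol

Atom tally by fragment:
  benzene ring core → C:6 H:6
  (− 4 ring H displaced by substituents)
  + F → F:1
  + CHO → C:1 H:1 O:1
  + OC2H5 → C:2 H:5 O:1
  + I → I:1
Element totals:
  C: 9
  H: 8
  F: 1
  I: 1
  O: 2
Molecular formula: C9H8FIO2.
  M = 9(12.011) + 8(1.008) + 18.998 + 126.904 + 2(15.999)
    = 108.099 + 8.064 + 18.998 + 126.904 + 31.998 = 294.063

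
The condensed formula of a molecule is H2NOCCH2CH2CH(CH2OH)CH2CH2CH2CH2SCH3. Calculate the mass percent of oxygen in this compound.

Atom tally by fragment:
  H2NOCCH2 → C:2 H:4 O:1 N:1
  CH2 → C:1 H:2
  CH(CH2OH) → C:2 H:4 O:1
  CH2 → C:1 H:2
  CH2 → C:1 H:2
  CH2 → C:1 H:2
  CH2SCH3 → C:2 H:5 S:1
Element totals:
  C: 10
  H: 21
  N: 1
  O: 2
  S: 1
Molecular formula: C10H21NO2S.
Molar mass = 219.343 g/mol.
Mass from O: 2 × 15.999 = 31.998 g/mol.
%O = 31.998 / 219.343 × 100 = 14.59%.

14.59%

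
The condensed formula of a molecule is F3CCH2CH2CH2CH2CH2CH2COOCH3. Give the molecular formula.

Element totals:
  C: 9
  H: 15
  F: 3
  O: 2

C9H15F3O2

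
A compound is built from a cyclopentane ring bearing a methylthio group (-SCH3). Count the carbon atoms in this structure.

Atom tally by fragment:
  cyclopentane ring core → C:5 H:10
  (− 1 ring H displaced by substituents)
  + SCH3 → C:1 H:3 S:1
Element totals:
  C: 6
  H: 12
  S: 1

6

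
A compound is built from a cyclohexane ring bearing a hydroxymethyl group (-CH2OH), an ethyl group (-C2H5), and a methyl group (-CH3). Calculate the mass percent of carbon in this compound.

Atom tally by fragment:
  cyclohexane ring core → C:6 H:12
  (− 3 ring H displaced by substituents)
  + CH2OH → C:1 H:3 O:1
  + C2H5 → C:2 H:5
  + CH3 → C:1 H:3
Element totals:
  C: 10
  H: 20
  O: 1
Molecular formula: C10H20O.
Molar mass = 156.269 g/mol.
Mass from C: 10 × 12.011 = 120.110 g/mol.
%C = 120.110 / 156.269 × 100 = 76.86%.

76.86%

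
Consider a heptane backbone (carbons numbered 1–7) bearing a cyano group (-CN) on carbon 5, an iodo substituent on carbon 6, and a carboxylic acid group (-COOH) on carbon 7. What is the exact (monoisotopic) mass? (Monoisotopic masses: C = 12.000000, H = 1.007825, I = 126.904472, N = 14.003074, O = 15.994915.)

Atom tally by fragment:
  CH3 → C:1 H:3
  CH2 → C:1 H:2
  CH2 → C:1 H:2
  CH2 → C:1 H:2
  CH(CN) → C:2 H:1 N:1
  CH(I) → C:1 H:1 I:1
  CH2COOH → C:2 H:3 O:2
Element totals:
  C: 9
  H: 14
  I: 1
  N: 1
  O: 2
Molecular formula: C9H14INO2.
  M = 9(12.0) + 14(1.007825) + 126.904472 + 14.003074 + 2(15.994915)
    = 108.000000 + 14.109550 + 126.904472 + 14.003074 + 31.989830 = 295.006926

295.0069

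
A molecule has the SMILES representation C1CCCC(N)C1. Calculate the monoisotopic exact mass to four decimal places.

99.1048

Atom tally by fragment:
  cyclohexane ring core → C:6 H:12
  (− 1 ring H displaced by substituents)
  + NH2 → N:1 H:2
Element totals:
  C: 6
  H: 13
  N: 1
Molecular formula: C6H13N.
  M = 6(12.0) + 13(1.007825) + 14.003074
    = 72.000000 + 13.101725 + 14.003074 = 99.104799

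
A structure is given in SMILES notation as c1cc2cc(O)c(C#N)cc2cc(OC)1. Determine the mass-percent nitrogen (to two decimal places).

Atom tally by fragment:
  naphthalene ring system core → C:10 H:8
  (− 3 ring H displaced by substituents)
  + OH → O:1 H:1
  + CN → C:1 N:1
  + OCH3 → C:1 H:3 O:1
Element totals:
  C: 12
  H: 9
  N: 1
  O: 2
Molecular formula: C12H9NO2.
Molar mass = 199.209 g/mol.
Mass from N: 1 × 14.007 = 14.007 g/mol.
%N = 14.007 / 199.209 × 100 = 7.03%.

7.03%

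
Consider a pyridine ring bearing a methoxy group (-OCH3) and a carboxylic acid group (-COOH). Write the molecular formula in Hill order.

Atom tally by fragment:
  pyridine ring core → C:5 H:5 N:1
  (− 2 ring H displaced by substituents)
  + OCH3 → C:1 H:3 O:1
  + COOH → C:1 H:1 O:2
Element totals:
  C: 7
  H: 7
  N: 1
  O: 3

C7H7NO3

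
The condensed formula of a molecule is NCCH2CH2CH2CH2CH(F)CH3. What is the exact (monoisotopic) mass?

129.0954

Atom tally by fragment:
  NCCH2 → C:2 H:2 N:1
  CH2 → C:1 H:2
  CH2 → C:1 H:2
  CH2 → C:1 H:2
  CH(F) → C:1 H:1 F:1
  CH3 → C:1 H:3
Element totals:
  C: 7
  H: 12
  F: 1
  N: 1
Molecular formula: C7H12FN.
  M = 7(12.0) + 12(1.007825) + 18.998403 + 14.003074
    = 84.000000 + 12.093900 + 18.998403 + 14.003074 = 129.095377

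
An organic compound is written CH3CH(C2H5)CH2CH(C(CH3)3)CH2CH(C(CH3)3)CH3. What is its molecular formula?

C17H36

Element totals:
  C: 17
  H: 36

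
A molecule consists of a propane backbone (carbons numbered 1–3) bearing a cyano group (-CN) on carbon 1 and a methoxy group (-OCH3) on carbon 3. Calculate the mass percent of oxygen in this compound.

Atom tally by fragment:
  NCCH2 → C:2 H:2 N:1
  CH2 → C:1 H:2
  CH2OCH3 → C:2 H:5 O:1
Element totals:
  C: 5
  H: 9
  N: 1
  O: 1
Molecular formula: C5H9NO.
Molar mass = 99.133 g/mol.
Mass from O: 1 × 15.999 = 15.999 g/mol.
%O = 15.999 / 99.133 × 100 = 16.14%.

16.14%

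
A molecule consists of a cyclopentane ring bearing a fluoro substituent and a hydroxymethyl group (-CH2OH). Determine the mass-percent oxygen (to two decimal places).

Atom tally by fragment:
  cyclopentane ring core → C:5 H:10
  (− 2 ring H displaced by substituents)
  + F → F:1
  + CH2OH → C:1 H:3 O:1
Element totals:
  C: 6
  H: 11
  F: 1
  O: 1
Molecular formula: C6H11FO.
Molar mass = 118.151 g/mol.
Mass from O: 1 × 15.999 = 15.999 g/mol.
%O = 15.999 / 118.151 × 100 = 13.54%.

13.54%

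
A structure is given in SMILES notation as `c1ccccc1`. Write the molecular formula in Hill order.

C6H6

Atom tally by fragment:
  benzene ring core → C:6 H:6
Element totals:
  C: 6
  H: 6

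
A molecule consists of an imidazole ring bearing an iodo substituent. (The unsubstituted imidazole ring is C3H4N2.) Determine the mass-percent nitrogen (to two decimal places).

Atom tally by fragment:
  imidazole ring core → C:3 H:4 N:2
  (− 1 ring H displaced by substituents)
  + I → I:1
Element totals:
  C: 3
  H: 3
  I: 1
  N: 2
Molecular formula: C3H3IN2.
Molar mass = 193.975 g/mol.
Mass from N: 2 × 14.007 = 28.014 g/mol.
%N = 28.014 / 193.975 × 100 = 14.44%.

14.44%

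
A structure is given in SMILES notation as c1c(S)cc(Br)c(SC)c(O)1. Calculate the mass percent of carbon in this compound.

Atom tally by fragment:
  benzene ring core → C:6 H:6
  (− 4 ring H displaced by substituents)
  + SH → S:1 H:1
  + Br → Br:1
  + SCH3 → C:1 H:3 S:1
  + OH → O:1 H:1
Element totals:
  C: 7
  H: 7
  Br: 1
  O: 1
  S: 2
Molecular formula: C7H7BrOS2.
Molar mass = 251.156 g/mol.
Mass from C: 7 × 12.011 = 84.077 g/mol.
%C = 84.077 / 251.156 × 100 = 33.48%.

33.48%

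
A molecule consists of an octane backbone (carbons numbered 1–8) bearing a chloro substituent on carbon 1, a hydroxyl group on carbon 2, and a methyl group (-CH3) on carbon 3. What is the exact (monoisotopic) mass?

Atom tally by fragment:
  ClCH2 → C:1 H:2 Cl:1
  CH(OH) → C:1 H:2 O:1
  CH(CH3) → C:2 H:4
  CH2 → C:1 H:2
  CH2 → C:1 H:2
  CH2 → C:1 H:2
  CH2 → C:1 H:2
  CH3 → C:1 H:3
Element totals:
  C: 9
  H: 19
  Cl: 1
  O: 1
Molecular formula: C9H19ClO.
  M = 9(12.0) + 19(1.007825) + 34.968853 + 15.994915
    = 108.000000 + 19.148675 + 34.968853 + 15.994915 = 178.112443

178.1124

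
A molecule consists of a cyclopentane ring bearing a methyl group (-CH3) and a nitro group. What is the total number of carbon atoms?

Atom tally by fragment:
  cyclopentane ring core → C:5 H:10
  (− 2 ring H displaced by substituents)
  + CH3 → C:1 H:3
  + NO2 → N:1 O:2
Element totals:
  C: 6
  H: 11
  N: 1
  O: 2

6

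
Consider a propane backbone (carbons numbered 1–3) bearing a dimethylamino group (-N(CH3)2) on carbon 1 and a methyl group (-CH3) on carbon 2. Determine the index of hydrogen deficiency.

0

Atom tally by fragment:
  (CH3)2NCH2 → C:3 H:8 N:1
  CH(CH3) → C:2 H:4
  CH3 → C:1 H:3
Element totals:
  C: 6
  H: 15
  N: 1
Molecular formula: C6H15N.
DoU = (2C + 2 + N − H − X) / 2 = (2·6 + 2 + 1 − 15 − 0) / 2 = 0.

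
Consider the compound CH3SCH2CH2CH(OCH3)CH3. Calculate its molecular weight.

134.24 g/mol

Atom tally by fragment:
  CH3SCH2 → C:2 H:5 S:1
  CH2 → C:1 H:2
  CH(OCH3) → C:2 H:4 O:1
  CH3 → C:1 H:3
Element totals:
  C: 6
  H: 14
  O: 1
  S: 1
Molecular formula: C6H14OS.
  M = 6(12.011) + 14(1.008) + 15.999 + 32.06
    = 72.066 + 14.112 + 15.999 + 32.060 = 134.237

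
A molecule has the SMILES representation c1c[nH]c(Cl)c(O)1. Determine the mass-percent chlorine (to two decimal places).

30.16%

Atom tally by fragment:
  pyrrole ring core → C:4 H:5 N:1
  (− 2 ring H displaced by substituents)
  + Cl → Cl:1
  + OH → O:1 H:1
Element totals:
  C: 4
  H: 4
  Cl: 1
  N: 1
  O: 1
Molecular formula: C4H4ClNO.
Molar mass = 117.532 g/mol.
Mass from Cl: 1 × 35.45 = 35.450 g/mol.
%Cl = 35.450 / 117.532 × 100 = 30.16%.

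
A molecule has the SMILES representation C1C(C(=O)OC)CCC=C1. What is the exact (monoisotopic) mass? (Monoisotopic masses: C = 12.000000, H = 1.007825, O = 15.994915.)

Atom tally by fragment:
  cyclohexene ring core → C:6 H:10
  (− 1 ring H displaced by substituents)
  + COOCH3 → C:2 H:3 O:2
Element totals:
  C: 8
  H: 12
  O: 2
Molecular formula: C8H12O2.
  M = 8(12.0) + 12(1.007825) + 2(15.994915)
    = 96.000000 + 12.093900 + 31.989830 = 140.083730

140.0837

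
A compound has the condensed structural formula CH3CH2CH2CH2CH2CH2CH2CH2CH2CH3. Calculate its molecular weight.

Atom tally by fragment:
  CH3 → C:1 H:3
  CH2 → C:1 H:2
  CH2 → C:1 H:2
  CH2 → C:1 H:2
  CH2 → C:1 H:2
  CH2 → C:1 H:2
  CH2 → C:1 H:2
  CH2 → C:1 H:2
  CH2 → C:1 H:2
  CH3 → C:1 H:3
Element totals:
  C: 10
  H: 22
Molecular formula: C10H22.
  M = 10(12.011) + 22(1.008)
    = 120.110 + 22.176 = 142.286

142.29 g/mol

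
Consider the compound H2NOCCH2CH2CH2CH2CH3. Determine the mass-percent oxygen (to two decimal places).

Atom tally by fragment:
  H2NOCCH2 → C:2 H:4 O:1 N:1
  CH2 → C:1 H:2
  CH2 → C:1 H:2
  CH2 → C:1 H:2
  CH3 → C:1 H:3
Element totals:
  C: 6
  H: 13
  N: 1
  O: 1
Molecular formula: C6H13NO.
Molar mass = 115.176 g/mol.
Mass from O: 1 × 15.999 = 15.999 g/mol.
%O = 15.999 / 115.176 × 100 = 13.89%.

13.89%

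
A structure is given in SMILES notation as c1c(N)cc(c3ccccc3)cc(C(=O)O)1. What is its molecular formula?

C13H11NO2

Atom tally by fragment:
  benzene ring core → C:6 H:6
  (− 3 ring H displaced by substituents)
  + NH2 → N:1 H:2
  + C6H5 → C:6 H:5
  + COOH → C:1 H:1 O:2
Element totals:
  C: 13
  H: 11
  N: 1
  O: 2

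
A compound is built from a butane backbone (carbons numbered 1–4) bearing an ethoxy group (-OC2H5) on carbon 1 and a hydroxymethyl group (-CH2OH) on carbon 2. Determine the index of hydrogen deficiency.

0

Atom tally by fragment:
  C2H5OCH2 → C:3 H:7 O:1
  CH(CH2OH) → C:2 H:4 O:1
  CH2 → C:1 H:2
  CH3 → C:1 H:3
Element totals:
  C: 7
  H: 16
  O: 2
Molecular formula: C7H16O2.
DoU = (2C + 2 + N − H − X) / 2 = (2·7 + 2 + 0 − 16 − 0) / 2 = 0.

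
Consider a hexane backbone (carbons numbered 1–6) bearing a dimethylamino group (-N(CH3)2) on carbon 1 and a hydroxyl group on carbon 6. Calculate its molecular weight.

145.25 g/mol

Atom tally by fragment:
  (CH3)2NCH2 → C:3 H:8 N:1
  CH2 → C:1 H:2
  CH2 → C:1 H:2
  CH2 → C:1 H:2
  CH2 → C:1 H:2
  CH2OH → C:1 H:3 O:1
Element totals:
  C: 8
  H: 19
  N: 1
  O: 1
Molecular formula: C8H19NO.
  M = 8(12.011) + 19(1.008) + 14.007 + 15.999
    = 96.088 + 19.152 + 14.007 + 15.999 = 145.246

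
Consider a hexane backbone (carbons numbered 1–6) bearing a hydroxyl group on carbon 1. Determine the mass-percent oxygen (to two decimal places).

15.66%

Atom tally by fragment:
  HOCH2 → C:1 H:3 O:1
  CH2 → C:1 H:2
  CH2 → C:1 H:2
  CH2 → C:1 H:2
  CH2 → C:1 H:2
  CH3 → C:1 H:3
Element totals:
  C: 6
  H: 14
  O: 1
Molecular formula: C6H14O.
Molar mass = 102.177 g/mol.
Mass from O: 1 × 15.999 = 15.999 g/mol.
%O = 15.999 / 102.177 × 100 = 15.66%.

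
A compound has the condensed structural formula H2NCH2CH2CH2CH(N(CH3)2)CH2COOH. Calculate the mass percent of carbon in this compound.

Element totals:
  C: 8
  H: 18
  N: 2
  O: 2
Molecular formula: C8H18N2O2.
Molar mass = 174.244 g/mol.
Mass from C: 8 × 12.011 = 96.088 g/mol.
%C = 96.088 / 174.244 × 100 = 55.15%.

55.15%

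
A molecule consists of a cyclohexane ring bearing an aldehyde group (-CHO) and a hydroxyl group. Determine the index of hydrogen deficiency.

2

Atom tally by fragment:
  cyclohexane ring core → C:6 H:12
  (− 2 ring H displaced by substituents)
  + CHO → C:1 H:1 O:1
  + OH → O:1 H:1
Element totals:
  C: 7
  H: 12
  O: 2
Molecular formula: C7H12O2.
DoU = (2C + 2 + N − H − X) / 2 = (2·7 + 2 + 0 − 12 − 0) / 2 = 2.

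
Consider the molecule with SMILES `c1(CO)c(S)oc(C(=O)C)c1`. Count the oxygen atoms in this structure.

3

Atom tally by fragment:
  furan ring core → C:4 H:4 O:1
  (− 3 ring H displaced by substituents)
  + CH2OH → C:1 H:3 O:1
  + SH → S:1 H:1
  + COCH3 → C:2 H:3 O:1
Element totals:
  C: 7
  H: 8
  O: 3
  S: 1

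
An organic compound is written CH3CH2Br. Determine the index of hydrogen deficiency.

0

Element totals:
  C: 2
  H: 5
  Br: 1
Molecular formula: C2H5Br.
DoU = (2C + 2 + N − H − X) / 2 = (2·2 + 2 + 0 − 5 − 1) / 2 = 0.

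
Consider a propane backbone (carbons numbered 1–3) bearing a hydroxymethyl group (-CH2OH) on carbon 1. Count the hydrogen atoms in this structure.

10

Atom tally by fragment:
  HOCH2CH2 → C:2 H:5 O:1
  CH2 → C:1 H:2
  CH3 → C:1 H:3
Element totals:
  C: 4
  H: 10
  O: 1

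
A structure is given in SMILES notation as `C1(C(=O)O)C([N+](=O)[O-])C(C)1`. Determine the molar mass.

Atom tally by fragment:
  cyclopropane ring core → C:3 H:6
  (− 3 ring H displaced by substituents)
  + COOH → C:1 H:1 O:2
  + NO2 → N:1 O:2
  + CH3 → C:1 H:3
Element totals:
  C: 5
  H: 7
  N: 1
  O: 4
Molecular formula: C5H7NO4.
  M = 5(12.011) + 7(1.008) + 14.007 + 4(15.999)
    = 60.055 + 7.056 + 14.007 + 63.996 = 145.114

145.11 g/mol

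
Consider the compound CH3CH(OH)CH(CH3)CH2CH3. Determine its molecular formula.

C6H14O

Atom tally by fragment:
  CH3 → C:1 H:3
  CH(OH) → C:1 H:2 O:1
  CH(CH3) → C:2 H:4
  CH2 → C:1 H:2
  CH3 → C:1 H:3
Element totals:
  C: 6
  H: 14
  O: 1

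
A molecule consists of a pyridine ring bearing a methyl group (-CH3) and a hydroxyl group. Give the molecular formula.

Atom tally by fragment:
  pyridine ring core → C:5 H:5 N:1
  (− 2 ring H displaced by substituents)
  + CH3 → C:1 H:3
  + OH → O:1 H:1
Element totals:
  C: 6
  H: 7
  N: 1
  O: 1

C6H7NO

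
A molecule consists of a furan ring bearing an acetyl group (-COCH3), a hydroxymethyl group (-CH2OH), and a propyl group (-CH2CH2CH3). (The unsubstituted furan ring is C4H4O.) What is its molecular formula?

C10H14O3

Atom tally by fragment:
  furan ring core → C:4 H:4 O:1
  (− 3 ring H displaced by substituents)
  + COCH3 → C:2 H:3 O:1
  + CH2OH → C:1 H:3 O:1
  + CH2CH2CH3 → C:3 H:7
Element totals:
  C: 10
  H: 14
  O: 3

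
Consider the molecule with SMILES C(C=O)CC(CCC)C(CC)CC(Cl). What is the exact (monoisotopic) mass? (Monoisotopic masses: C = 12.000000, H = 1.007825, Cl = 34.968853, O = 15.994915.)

Atom tally by fragment:
  OHCCH2 → C:2 H:3 O:1
  CH2 → C:1 H:2
  CH(CH2CH2CH3) → C:4 H:8
  CH(C2H5) → C:3 H:6
  CH2 → C:1 H:2
  CH2Cl → C:1 H:2 Cl:1
Element totals:
  C: 12
  H: 23
  Cl: 1
  O: 1
Molecular formula: C12H23ClO.
  M = 12(12.0) + 23(1.007825) + 34.968853 + 15.994915
    = 144.000000 + 23.179975 + 34.968853 + 15.994915 = 218.143743

218.1437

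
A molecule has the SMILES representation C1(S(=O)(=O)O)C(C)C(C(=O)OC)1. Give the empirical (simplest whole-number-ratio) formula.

Atom tally by fragment:
  cyclopropane ring core → C:3 H:6
  (− 3 ring H displaced by substituents)
  + SO3H → S:1 O:3 H:1
  + CH3 → C:1 H:3
  + COOCH3 → C:2 H:3 O:2
Element totals:
  C: 6
  H: 10
  O: 5
  S: 1
Molecular formula: C6H10O5S.
gcd of subscripts (6, 10, 5, 1) = 1, so the empirical formula equals the molecular formula.

C6H10O5S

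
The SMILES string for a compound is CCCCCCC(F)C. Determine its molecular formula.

Atom tally by fragment:
  CH3 → C:1 H:3
  CH2 → C:1 H:2
  CH2 → C:1 H:2
  CH2 → C:1 H:2
  CH2 → C:1 H:2
  CH2 → C:1 H:2
  CH(F) → C:1 H:1 F:1
  CH3 → C:1 H:3
Element totals:
  C: 8
  H: 17
  F: 1

C8H17F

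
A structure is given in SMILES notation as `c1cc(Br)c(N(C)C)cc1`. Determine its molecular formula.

C8H10BrN

Atom tally by fragment:
  benzene ring core → C:6 H:6
  (− 2 ring H displaced by substituents)
  + Br → Br:1
  + N(CH3)2 → N:1 C:2 H:6
Element totals:
  C: 8
  H: 10
  Br: 1
  N: 1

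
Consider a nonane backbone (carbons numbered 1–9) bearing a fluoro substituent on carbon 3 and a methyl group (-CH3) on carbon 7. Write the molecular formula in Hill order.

Atom tally by fragment:
  CH3 → C:1 H:3
  CH2 → C:1 H:2
  CH(F) → C:1 H:1 F:1
  CH2 → C:1 H:2
  CH2 → C:1 H:2
  CH2 → C:1 H:2
  CH(CH3) → C:2 H:4
  CH2 → C:1 H:2
  CH3 → C:1 H:3
Element totals:
  C: 10
  H: 21
  F: 1

C10H21F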